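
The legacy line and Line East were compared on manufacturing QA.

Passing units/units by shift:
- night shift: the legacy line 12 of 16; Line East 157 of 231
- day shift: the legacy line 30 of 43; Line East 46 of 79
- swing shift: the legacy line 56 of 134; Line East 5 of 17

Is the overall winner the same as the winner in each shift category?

Night shift: the legacy line 12/16 = 75.0%, Line East 157/231 = 68.0% → the legacy line
Day shift: the legacy line 30/43 = 69.8%, Line East 46/79 = 58.2% → the legacy line
Swing shift: the legacy line 56/134 = 41.8%, Line East 5/17 = 29.4% → the legacy line
Overall: the legacy line 98/193 = 50.8%, Line East 208/327 = 63.6% → Line East
The legacy line wins each shift group but Line East wins overall — the comparison reverses. The legacy line's units skew toward swing shift, which has a lower base rate.

No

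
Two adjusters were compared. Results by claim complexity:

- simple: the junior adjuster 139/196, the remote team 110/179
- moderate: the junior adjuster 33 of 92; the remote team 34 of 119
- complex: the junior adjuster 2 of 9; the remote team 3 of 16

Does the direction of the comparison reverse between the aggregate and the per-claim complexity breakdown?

Simple: the junior adjuster 139/196 = 70.9%, the remote team 110/179 = 61.5% → the junior adjuster
Moderate: the junior adjuster 33/92 = 35.9%, the remote team 34/119 = 28.6% → the junior adjuster
Complex: the junior adjuster 2/9 = 22.2%, the remote team 3/16 = 18.8% → the junior adjuster
Overall: the junior adjuster 174/297 = 58.6%, the remote team 147/314 = 46.8% → the junior adjuster
The junior adjuster wins overall and in every claim group — no reversal.

No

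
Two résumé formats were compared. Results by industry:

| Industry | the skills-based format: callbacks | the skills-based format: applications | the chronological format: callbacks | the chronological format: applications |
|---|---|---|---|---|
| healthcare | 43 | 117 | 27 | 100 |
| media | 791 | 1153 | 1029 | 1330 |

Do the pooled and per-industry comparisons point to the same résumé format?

Healthcare: the skills-based format 43/117 = 36.8%, the chronological format 27/100 = 27.0% → the skills-based format
Media: the skills-based format 791/1153 = 68.6%, the chronological format 1029/1330 = 77.4% → the chronological format
Overall: the skills-based format 834/1270 = 65.7%, the chronological format 1056/1430 = 73.8% → the chronological format
Neither sweeps: the skills-based format wins 1 of 2 groups, the chronological format wins 1. The chronological format wins overall but not every group — no Simpson reversal.

No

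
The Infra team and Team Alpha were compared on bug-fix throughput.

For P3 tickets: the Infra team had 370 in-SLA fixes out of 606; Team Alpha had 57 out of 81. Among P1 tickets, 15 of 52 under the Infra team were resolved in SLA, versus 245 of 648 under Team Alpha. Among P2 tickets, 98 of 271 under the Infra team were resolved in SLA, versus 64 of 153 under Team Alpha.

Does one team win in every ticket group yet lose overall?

P3: the Infra team 370/606 = 61.1%, Team Alpha 57/81 = 70.4% → Team Alpha
P1: the Infra team 15/52 = 28.8%, Team Alpha 245/648 = 37.8% → Team Alpha
P2: the Infra team 98/271 = 36.2%, Team Alpha 64/153 = 41.8% → Team Alpha
Overall: the Infra team 483/929 = 52.0%, Team Alpha 366/882 = 41.5% → the Infra team
Team Alpha wins each ticket group but the Infra team wins overall — the comparison reverses. Team Alpha's tickets skew toward P1, which has a lower base rate.

Yes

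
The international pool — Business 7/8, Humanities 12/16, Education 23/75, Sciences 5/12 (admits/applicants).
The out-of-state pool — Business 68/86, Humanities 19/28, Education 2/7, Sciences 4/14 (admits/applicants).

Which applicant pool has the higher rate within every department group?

the international pool

Business: the international pool 7/8 = 87.5%, the out-of-state pool 68/86 = 79.1% → the international pool
Humanities: the international pool 12/16 = 75.0%, the out-of-state pool 19/28 = 67.9% → the international pool
Education: the international pool 23/75 = 30.7%, the out-of-state pool 2/7 = 28.6% → the international pool
Sciences: the international pool 5/12 = 41.7%, the out-of-state pool 4/14 = 28.6% → the international pool
The international pool has the higher rate in all 4 groups.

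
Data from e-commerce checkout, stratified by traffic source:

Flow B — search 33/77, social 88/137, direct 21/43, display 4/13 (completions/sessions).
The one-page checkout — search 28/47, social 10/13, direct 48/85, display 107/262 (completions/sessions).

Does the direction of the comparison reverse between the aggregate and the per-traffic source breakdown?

Yes

Search: Flow B 33/77 = 42.9%, the one-page checkout 28/47 = 59.6% → the one-page checkout
Social: Flow B 88/137 = 64.2%, the one-page checkout 10/13 = 76.9% → the one-page checkout
Direct: Flow B 21/43 = 48.8%, the one-page checkout 48/85 = 56.5% → the one-page checkout
Display: Flow B 4/13 = 30.8%, the one-page checkout 107/262 = 40.8% → the one-page checkout
Overall: Flow B 146/270 = 54.1%, the one-page checkout 193/407 = 47.4% → Flow B
The one-page checkout wins each traffic group but Flow B wins overall — the comparison reverses. The one-page checkout's sessions skew toward display, which has a lower base rate.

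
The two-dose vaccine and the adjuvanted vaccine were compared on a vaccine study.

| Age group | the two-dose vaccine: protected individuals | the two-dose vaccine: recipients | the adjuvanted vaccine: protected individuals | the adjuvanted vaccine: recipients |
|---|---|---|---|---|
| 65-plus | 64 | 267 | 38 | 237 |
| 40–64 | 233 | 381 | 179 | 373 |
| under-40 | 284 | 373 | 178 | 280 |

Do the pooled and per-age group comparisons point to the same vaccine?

Yes

65-plus: the two-dose vaccine 64/267 = 24.0%, the adjuvanted vaccine 38/237 = 16.0% → the two-dose vaccine
40–64: the two-dose vaccine 233/381 = 61.2%, the adjuvanted vaccine 179/373 = 48.0% → the two-dose vaccine
Under-40: the two-dose vaccine 284/373 = 76.1%, the adjuvanted vaccine 178/280 = 63.6% → the two-dose vaccine
Overall: the two-dose vaccine 581/1021 = 56.9%, the adjuvanted vaccine 395/890 = 44.4% → the two-dose vaccine
The two-dose vaccine wins overall and in every age group — no reversal.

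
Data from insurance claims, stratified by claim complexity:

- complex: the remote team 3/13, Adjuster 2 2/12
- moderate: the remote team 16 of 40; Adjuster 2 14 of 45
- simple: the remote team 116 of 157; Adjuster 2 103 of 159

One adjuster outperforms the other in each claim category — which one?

the remote team

Complex: the remote team 3/13 = 23.1%, Adjuster 2 2/12 = 16.7% → the remote team
Moderate: the remote team 16/40 = 40.0%, Adjuster 2 14/45 = 31.1% → the remote team
Simple: the remote team 116/157 = 73.9%, Adjuster 2 103/159 = 64.8% → the remote team
The remote team has the higher rate in all 3 groups.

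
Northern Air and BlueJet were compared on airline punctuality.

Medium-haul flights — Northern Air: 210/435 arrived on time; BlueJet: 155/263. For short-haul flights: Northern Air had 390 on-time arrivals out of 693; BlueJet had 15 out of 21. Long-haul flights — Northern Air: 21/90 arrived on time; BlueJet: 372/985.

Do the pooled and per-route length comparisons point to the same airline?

No

Medium-haul: Northern Air 210/435 = 48.3%, BlueJet 155/263 = 58.9% → BlueJet
Short-haul: Northern Air 390/693 = 56.3%, BlueJet 15/21 = 71.4% → BlueJet
Long-haul: Northern Air 21/90 = 23.3%, BlueJet 372/985 = 37.8% → BlueJet
Overall: Northern Air 621/1218 = 51.0%, BlueJet 542/1269 = 42.7% → Northern Air
BlueJet wins each route group but Northern Air wins overall — the comparison reverses. BlueJet's flights skew toward long-haul, which has a lower base rate.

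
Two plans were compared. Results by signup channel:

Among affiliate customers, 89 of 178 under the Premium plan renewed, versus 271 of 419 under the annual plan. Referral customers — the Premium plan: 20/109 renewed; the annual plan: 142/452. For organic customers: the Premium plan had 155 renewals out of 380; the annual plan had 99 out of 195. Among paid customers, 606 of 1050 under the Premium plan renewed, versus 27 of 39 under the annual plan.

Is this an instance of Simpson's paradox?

Yes

Affiliate: the Premium plan 89/178 = 50.0%, the annual plan 271/419 = 64.7% → the annual plan
Referral: the Premium plan 20/109 = 18.3%, the annual plan 142/452 = 31.4% → the annual plan
Organic: the Premium plan 155/380 = 40.8%, the annual plan 99/195 = 50.8% → the annual plan
Paid: the Premium plan 606/1050 = 57.7%, the annual plan 27/39 = 69.2% → the annual plan
Overall: the Premium plan 870/1717 = 50.7%, the annual plan 539/1105 = 48.8% → the Premium plan
The annual plan wins each signup group but the Premium plan wins overall — the comparison reverses. The annual plan's customers skew toward referral, which has a lower base rate.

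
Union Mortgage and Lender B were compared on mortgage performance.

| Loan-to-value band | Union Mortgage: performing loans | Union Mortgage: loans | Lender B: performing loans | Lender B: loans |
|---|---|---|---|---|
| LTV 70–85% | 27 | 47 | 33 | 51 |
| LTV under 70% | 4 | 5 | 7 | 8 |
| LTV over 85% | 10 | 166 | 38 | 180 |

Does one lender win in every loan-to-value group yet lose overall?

LTV 70–85%: Union Mortgage 27/47 = 57.4%, Lender B 33/51 = 64.7% → Lender B
LTV under 70%: Union Mortgage 4/5 = 80.0%, Lender B 7/8 = 87.5% → Lender B
LTV over 85%: Union Mortgage 10/166 = 6.0%, Lender B 38/180 = 21.1% → Lender B
Overall: Union Mortgage 41/218 = 18.8%, Lender B 78/239 = 32.6% → Lender B
Lender B wins overall and in every loan-to-value group — no reversal.

No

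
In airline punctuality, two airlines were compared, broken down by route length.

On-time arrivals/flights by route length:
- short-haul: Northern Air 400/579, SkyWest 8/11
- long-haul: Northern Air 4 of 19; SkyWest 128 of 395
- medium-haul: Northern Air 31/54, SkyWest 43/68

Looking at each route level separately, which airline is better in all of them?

SkyWest

Short-haul: Northern Air 400/579 = 69.1%, SkyWest 8/11 = 72.7% → SkyWest
Long-haul: Northern Air 4/19 = 21.1%, SkyWest 128/395 = 32.4% → SkyWest
Medium-haul: Northern Air 31/54 = 57.4%, SkyWest 43/68 = 63.2% → SkyWest
SkyWest has the higher rate in all 3 groups.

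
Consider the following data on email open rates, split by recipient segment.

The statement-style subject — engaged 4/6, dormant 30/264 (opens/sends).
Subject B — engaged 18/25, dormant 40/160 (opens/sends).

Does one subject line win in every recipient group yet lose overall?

No

Engaged: the statement-style subject 4/6 = 66.7%, Subject B 18/25 = 72.0% → Subject B
Dormant: the statement-style subject 30/264 = 11.4%, Subject B 40/160 = 25.0% → Subject B
Overall: the statement-style subject 34/270 = 12.6%, Subject B 58/185 = 31.4% → Subject B
Subject B wins overall and in every recipient group — no reversal.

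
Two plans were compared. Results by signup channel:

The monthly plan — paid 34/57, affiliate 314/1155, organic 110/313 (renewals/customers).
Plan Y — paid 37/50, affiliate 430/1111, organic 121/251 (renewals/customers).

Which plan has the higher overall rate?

Paid: the monthly plan 34/57 = 59.6%, Plan Y 37/50 = 74.0% → Plan Y
Affiliate: the monthly plan 314/1155 = 27.2%, Plan Y 430/1111 = 38.7% → Plan Y
Organic: the monthly plan 110/313 = 35.1%, Plan Y 121/251 = 48.2% → Plan Y
Overall: the monthly plan 458/1525 = 30.0%, Plan Y 588/1412 = 41.6% → Plan Y

Plan Y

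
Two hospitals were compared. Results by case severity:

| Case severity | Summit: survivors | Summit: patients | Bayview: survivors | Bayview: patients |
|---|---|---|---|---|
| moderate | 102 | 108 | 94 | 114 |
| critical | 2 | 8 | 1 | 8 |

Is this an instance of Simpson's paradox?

Moderate: Summit 102/108 = 94.4%, Bayview 94/114 = 82.5% → Summit
Critical: Summit 2/8 = 25.0%, Bayview 1/8 = 12.5% → Summit
Overall: Summit 104/116 = 89.7%, Bayview 95/122 = 77.9% → Summit
Summit wins overall and in every case group — no reversal.

No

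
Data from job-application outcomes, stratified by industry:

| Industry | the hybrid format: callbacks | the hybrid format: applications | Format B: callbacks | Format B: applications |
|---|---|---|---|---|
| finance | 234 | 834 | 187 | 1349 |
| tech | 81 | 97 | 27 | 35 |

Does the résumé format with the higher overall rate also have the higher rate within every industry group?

Yes

Finance: the hybrid format 234/834 = 28.1%, Format B 187/1349 = 13.9% → the hybrid format
Tech: the hybrid format 81/97 = 83.5%, Format B 27/35 = 77.1% → the hybrid format
Overall: the hybrid format 315/931 = 33.8%, Format B 214/1384 = 15.5% → the hybrid format
The hybrid format wins overall and in every industry group — no reversal.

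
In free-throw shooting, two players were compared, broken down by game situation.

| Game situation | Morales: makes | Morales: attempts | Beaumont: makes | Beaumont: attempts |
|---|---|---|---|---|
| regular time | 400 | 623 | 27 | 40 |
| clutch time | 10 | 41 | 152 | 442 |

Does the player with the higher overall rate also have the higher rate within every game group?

Regular time: Morales 400/623 = 64.2%, Beaumont 27/40 = 67.5% → Beaumont
Clutch time: Morales 10/41 = 24.4%, Beaumont 152/442 = 34.4% → Beaumont
Overall: Morales 410/664 = 61.7%, Beaumont 179/482 = 37.1% → Morales
Beaumont wins each game group but Morales wins overall — the comparison reverses. Beaumont's attempts skew toward clutch time, which has a lower base rate.

No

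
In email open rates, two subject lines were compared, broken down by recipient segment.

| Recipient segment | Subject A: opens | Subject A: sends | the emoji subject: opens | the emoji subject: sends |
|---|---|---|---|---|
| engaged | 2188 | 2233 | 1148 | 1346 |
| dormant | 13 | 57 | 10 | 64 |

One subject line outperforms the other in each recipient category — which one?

Engaged: Subject A 2188/2233 = 98.0%, the emoji subject 1148/1346 = 85.3% → Subject A
Dormant: Subject A 13/57 = 22.8%, the emoji subject 10/64 = 15.6% → Subject A
Subject A has the higher rate in both groups.

Subject A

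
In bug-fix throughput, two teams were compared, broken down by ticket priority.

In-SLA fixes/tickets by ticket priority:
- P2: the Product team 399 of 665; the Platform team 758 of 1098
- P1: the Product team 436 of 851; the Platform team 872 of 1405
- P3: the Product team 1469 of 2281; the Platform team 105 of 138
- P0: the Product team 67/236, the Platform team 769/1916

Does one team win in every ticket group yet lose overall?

P2: the Product team 399/665 = 60.0%, the Platform team 758/1098 = 69.0% → the Platform team
P1: the Product team 436/851 = 51.2%, the Platform team 872/1405 = 62.1% → the Platform team
P3: the Product team 1469/2281 = 64.4%, the Platform team 105/138 = 76.1% → the Platform team
P0: the Product team 67/236 = 28.4%, the Platform team 769/1916 = 40.1% → the Platform team
Overall: the Product team 2371/4033 = 58.8%, the Platform team 2504/4557 = 54.9% → the Product team
The Platform team wins each ticket group but the Product team wins overall — the comparison reverses. The Platform team's tickets skew toward P0, which has a lower base rate.

Yes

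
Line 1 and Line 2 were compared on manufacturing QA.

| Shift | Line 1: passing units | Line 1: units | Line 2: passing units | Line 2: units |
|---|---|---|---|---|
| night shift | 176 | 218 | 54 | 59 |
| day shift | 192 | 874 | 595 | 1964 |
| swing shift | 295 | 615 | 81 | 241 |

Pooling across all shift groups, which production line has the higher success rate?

Night shift: Line 1 176/218 = 80.7%, Line 2 54/59 = 91.5% → Line 2
Day shift: Line 1 192/874 = 22.0%, Line 2 595/1964 = 30.3% → Line 2
Swing shift: Line 1 295/615 = 48.0%, Line 2 81/241 = 33.6% → Line 1
Overall: Line 1 663/1707 = 38.8%, Line 2 730/2264 = 32.2% → Line 1
(Neither sweeps every shift group, but Line 1 has the higher pooled rate.)

Line 1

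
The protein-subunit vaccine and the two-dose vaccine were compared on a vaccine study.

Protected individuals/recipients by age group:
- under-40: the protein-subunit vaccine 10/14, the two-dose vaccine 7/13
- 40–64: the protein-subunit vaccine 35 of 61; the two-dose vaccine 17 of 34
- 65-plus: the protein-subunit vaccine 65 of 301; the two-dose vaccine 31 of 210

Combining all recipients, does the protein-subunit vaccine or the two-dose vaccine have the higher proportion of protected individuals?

Under-40: the protein-subunit vaccine 10/14 = 71.4%, the two-dose vaccine 7/13 = 53.8% → the protein-subunit vaccine
40–64: the protein-subunit vaccine 35/61 = 57.4%, the two-dose vaccine 17/34 = 50.0% → the protein-subunit vaccine
65-plus: the protein-subunit vaccine 65/301 = 21.6%, the two-dose vaccine 31/210 = 14.8% → the protein-subunit vaccine
Overall: the protein-subunit vaccine 110/376 = 29.3%, the two-dose vaccine 55/257 = 21.4% → the protein-subunit vaccine

the protein-subunit vaccine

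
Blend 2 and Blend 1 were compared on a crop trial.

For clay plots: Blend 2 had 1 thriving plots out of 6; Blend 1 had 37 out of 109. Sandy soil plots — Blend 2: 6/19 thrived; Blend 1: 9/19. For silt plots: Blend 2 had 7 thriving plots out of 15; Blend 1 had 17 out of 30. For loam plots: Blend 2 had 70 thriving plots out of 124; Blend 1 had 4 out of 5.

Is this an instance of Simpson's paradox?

Clay: Blend 2 1/6 = 16.7%, Blend 1 37/109 = 33.9% → Blend 1
Sandy soil: Blend 2 6/19 = 31.6%, Blend 1 9/19 = 47.4% → Blend 1
Silt: Blend 2 7/15 = 46.7%, Blend 1 17/30 = 56.7% → Blend 1
Loam: Blend 2 70/124 = 56.5%, Blend 1 4/5 = 80.0% → Blend 1
Overall: Blend 2 84/164 = 51.2%, Blend 1 67/163 = 41.1% → Blend 2
Blend 1 wins each soil group but Blend 2 wins overall — the comparison reverses. Blend 1's plots skew toward clay, which has a lower base rate.

Yes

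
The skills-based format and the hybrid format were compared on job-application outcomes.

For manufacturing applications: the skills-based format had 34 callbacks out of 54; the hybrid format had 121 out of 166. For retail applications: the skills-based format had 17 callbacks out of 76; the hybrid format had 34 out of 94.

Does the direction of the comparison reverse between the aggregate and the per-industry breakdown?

No

Manufacturing: the skills-based format 34/54 = 63.0%, the hybrid format 121/166 = 72.9% → the hybrid format
Retail: the skills-based format 17/76 = 22.4%, the hybrid format 34/94 = 36.2% → the hybrid format
Overall: the skills-based format 51/130 = 39.2%, the hybrid format 155/260 = 59.6% → the hybrid format
The hybrid format wins overall and in every industry group — no reversal.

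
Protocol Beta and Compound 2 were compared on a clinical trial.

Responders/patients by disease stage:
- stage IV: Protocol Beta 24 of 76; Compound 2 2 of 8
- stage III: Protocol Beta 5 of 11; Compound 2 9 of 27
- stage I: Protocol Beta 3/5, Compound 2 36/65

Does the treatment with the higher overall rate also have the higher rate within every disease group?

Stage IV: Protocol Beta 24/76 = 31.6%, Compound 2 2/8 = 25.0% → Protocol Beta
Stage III: Protocol Beta 5/11 = 45.5%, Compound 2 9/27 = 33.3% → Protocol Beta
Stage I: Protocol Beta 3/5 = 60.0%, Compound 2 36/65 = 55.4% → Protocol Beta
Overall: Protocol Beta 32/92 = 34.8%, Compound 2 47/100 = 47.0% → Compound 2
Protocol Beta wins each disease group but Compound 2 wins overall — the comparison reverses. Protocol Beta's patients skew toward stage IV, which has a lower base rate.

No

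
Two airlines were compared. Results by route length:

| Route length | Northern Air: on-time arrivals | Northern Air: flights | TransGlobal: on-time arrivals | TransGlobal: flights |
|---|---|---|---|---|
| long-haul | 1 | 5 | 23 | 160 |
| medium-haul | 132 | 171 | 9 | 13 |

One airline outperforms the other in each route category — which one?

Northern Air

Long-haul: Northern Air 1/5 = 20.0%, TransGlobal 23/160 = 14.4% → Northern Air
Medium-haul: Northern Air 132/171 = 77.2%, TransGlobal 9/13 = 69.2% → Northern Air
Northern Air has the higher rate in both groups.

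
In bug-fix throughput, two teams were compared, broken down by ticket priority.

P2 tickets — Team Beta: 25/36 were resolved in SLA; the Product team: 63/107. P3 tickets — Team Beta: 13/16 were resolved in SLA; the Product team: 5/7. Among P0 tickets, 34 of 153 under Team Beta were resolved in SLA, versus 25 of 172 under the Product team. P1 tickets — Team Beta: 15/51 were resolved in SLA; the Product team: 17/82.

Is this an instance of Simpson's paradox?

No

P2: Team Beta 25/36 = 69.4%, the Product team 63/107 = 58.9% → Team Beta
P3: Team Beta 13/16 = 81.2%, the Product team 5/7 = 71.4% → Team Beta
P0: Team Beta 34/153 = 22.2%, the Product team 25/172 = 14.5% → Team Beta
P1: Team Beta 15/51 = 29.4%, the Product team 17/82 = 20.7% → Team Beta
Overall: Team Beta 87/256 = 34.0%, the Product team 110/368 = 29.9% → Team Beta
Team Beta wins overall and in every ticket group — no reversal.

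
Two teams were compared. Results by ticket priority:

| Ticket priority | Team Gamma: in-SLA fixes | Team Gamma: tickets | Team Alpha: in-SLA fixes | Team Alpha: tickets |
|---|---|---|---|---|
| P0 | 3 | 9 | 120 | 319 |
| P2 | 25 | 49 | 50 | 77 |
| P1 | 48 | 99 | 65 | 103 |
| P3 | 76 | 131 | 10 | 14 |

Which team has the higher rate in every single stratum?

Team Alpha

P0: Team Gamma 3/9 = 33.3%, Team Alpha 120/319 = 37.6% → Team Alpha
P2: Team Gamma 25/49 = 51.0%, Team Alpha 50/77 = 64.9% → Team Alpha
P1: Team Gamma 48/99 = 48.5%, Team Alpha 65/103 = 63.1% → Team Alpha
P3: Team Gamma 76/131 = 58.0%, Team Alpha 10/14 = 71.4% → Team Alpha
Team Alpha has the higher rate in all 4 groups.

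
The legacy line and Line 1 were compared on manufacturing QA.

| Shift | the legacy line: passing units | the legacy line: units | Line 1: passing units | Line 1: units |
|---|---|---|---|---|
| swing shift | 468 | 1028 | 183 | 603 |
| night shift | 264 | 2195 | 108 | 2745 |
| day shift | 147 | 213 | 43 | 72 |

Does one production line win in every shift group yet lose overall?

Swing shift: the legacy line 468/1028 = 45.5%, Line 1 183/603 = 30.3% → the legacy line
Night shift: the legacy line 264/2195 = 12.0%, Line 1 108/2745 = 3.9% → the legacy line
Day shift: the legacy line 147/213 = 69.0%, Line 1 43/72 = 59.7% → the legacy line
Overall: the legacy line 879/3436 = 25.6%, Line 1 334/3420 = 9.8% → the legacy line
The legacy line wins overall and in every shift group — no reversal.

No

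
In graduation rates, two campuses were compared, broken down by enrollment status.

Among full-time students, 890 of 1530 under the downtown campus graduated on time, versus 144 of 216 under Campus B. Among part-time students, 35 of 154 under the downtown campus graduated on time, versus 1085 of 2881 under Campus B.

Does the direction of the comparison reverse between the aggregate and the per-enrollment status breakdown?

Full-time: the downtown campus 890/1530 = 58.2%, Campus B 144/216 = 66.7% → Campus B
Part-time: the downtown campus 35/154 = 22.7%, Campus B 1085/2881 = 37.7% → Campus B
Overall: the downtown campus 925/1684 = 54.9%, Campus B 1229/3097 = 39.7% → the downtown campus
Campus B wins each enrollment group but the downtown campus wins overall — the comparison reverses. Campus B's students skew toward part-time, which has a lower base rate.

Yes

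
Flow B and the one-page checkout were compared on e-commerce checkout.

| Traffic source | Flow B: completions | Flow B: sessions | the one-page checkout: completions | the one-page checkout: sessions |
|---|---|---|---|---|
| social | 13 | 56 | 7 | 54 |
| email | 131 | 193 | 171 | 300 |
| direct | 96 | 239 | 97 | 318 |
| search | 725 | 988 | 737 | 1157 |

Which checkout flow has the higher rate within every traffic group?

Social: Flow B 13/56 = 23.2%, the one-page checkout 7/54 = 13.0% → Flow B
Email: Flow B 131/193 = 67.9%, the one-page checkout 171/300 = 57.0% → Flow B
Direct: Flow B 96/239 = 40.2%, the one-page checkout 97/318 = 30.5% → Flow B
Search: Flow B 725/988 = 73.4%, the one-page checkout 737/1157 = 63.7% → Flow B
Flow B has the higher rate in all 4 groups.

Flow B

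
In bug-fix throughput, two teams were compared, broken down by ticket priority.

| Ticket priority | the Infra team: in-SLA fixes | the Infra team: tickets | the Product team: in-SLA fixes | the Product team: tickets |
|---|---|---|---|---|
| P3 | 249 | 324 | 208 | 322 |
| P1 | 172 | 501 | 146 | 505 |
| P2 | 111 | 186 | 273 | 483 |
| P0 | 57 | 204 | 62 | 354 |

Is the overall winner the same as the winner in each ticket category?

Yes

P3: the Infra team 249/324 = 76.9%, the Product team 208/322 = 64.6% → the Infra team
P1: the Infra team 172/501 = 34.3%, the Product team 146/505 = 28.9% → the Infra team
P2: the Infra team 111/186 = 59.7%, the Product team 273/483 = 56.5% → the Infra team
P0: the Infra team 57/204 = 27.9%, the Product team 62/354 = 17.5% → the Infra team
Overall: the Infra team 589/1215 = 48.5%, the Product team 689/1664 = 41.4% → the Infra team
The Infra team wins overall and in every ticket group — no reversal.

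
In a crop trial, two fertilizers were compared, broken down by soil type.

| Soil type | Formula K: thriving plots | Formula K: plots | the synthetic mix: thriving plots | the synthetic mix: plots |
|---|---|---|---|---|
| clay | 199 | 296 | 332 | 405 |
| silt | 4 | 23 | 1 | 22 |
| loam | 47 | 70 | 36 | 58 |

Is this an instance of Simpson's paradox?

No

Clay: Formula K 199/296 = 67.2%, the synthetic mix 332/405 = 82.0% → the synthetic mix
Silt: Formula K 4/23 = 17.4%, the synthetic mix 1/22 = 4.5% → Formula K
Loam: Formula K 47/70 = 67.1%, the synthetic mix 36/58 = 62.1% → Formula K
Overall: Formula K 250/389 = 64.3%, the synthetic mix 369/485 = 76.1% → the synthetic mix
Neither sweeps: Formula K wins 2 of 3 groups, the synthetic mix wins 1. The synthetic mix wins overall but not every group — no Simpson reversal.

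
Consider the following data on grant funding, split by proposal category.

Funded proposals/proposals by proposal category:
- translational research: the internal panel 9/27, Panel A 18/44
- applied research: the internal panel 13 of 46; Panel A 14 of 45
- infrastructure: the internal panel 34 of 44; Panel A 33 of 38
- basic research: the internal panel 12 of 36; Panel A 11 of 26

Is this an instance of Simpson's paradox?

No

Translational research: the internal panel 9/27 = 33.3%, Panel A 18/44 = 40.9% → Panel A
Applied research: the internal panel 13/46 = 28.3%, Panel A 14/45 = 31.1% → Panel A
Infrastructure: the internal panel 34/44 = 77.3%, Panel A 33/38 = 86.8% → Panel A
Basic research: the internal panel 12/36 = 33.3%, Panel A 11/26 = 42.3% → Panel A
Overall: the internal panel 68/153 = 44.4%, Panel A 76/153 = 49.7% → Panel A
Panel A wins overall and in every proposal group — no reversal.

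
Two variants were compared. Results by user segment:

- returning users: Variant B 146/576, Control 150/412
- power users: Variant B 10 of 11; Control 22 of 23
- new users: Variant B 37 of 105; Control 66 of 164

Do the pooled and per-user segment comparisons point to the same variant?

Yes

Returning users: Variant B 146/576 = 25.3%, Control 150/412 = 36.4% → Control
Power users: Variant B 10/11 = 90.9%, Control 22/23 = 95.7% → Control
New users: Variant B 37/105 = 35.2%, Control 66/164 = 40.2% → Control
Overall: Variant B 193/692 = 27.9%, Control 238/599 = 39.7% → Control
Control wins overall and in every user group — no reversal.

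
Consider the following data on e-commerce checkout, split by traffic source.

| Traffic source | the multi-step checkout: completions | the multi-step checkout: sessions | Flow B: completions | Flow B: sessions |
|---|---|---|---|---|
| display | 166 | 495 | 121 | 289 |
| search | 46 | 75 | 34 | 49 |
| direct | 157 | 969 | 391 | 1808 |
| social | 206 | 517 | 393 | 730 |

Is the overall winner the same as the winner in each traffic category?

Display: the multi-step checkout 166/495 = 33.5%, Flow B 121/289 = 41.9% → Flow B
Search: the multi-step checkout 46/75 = 61.3%, Flow B 34/49 = 69.4% → Flow B
Direct: the multi-step checkout 157/969 = 16.2%, Flow B 391/1808 = 21.6% → Flow B
Social: the multi-step checkout 206/517 = 39.8%, Flow B 393/730 = 53.8% → Flow B
Overall: the multi-step checkout 575/2056 = 28.0%, Flow B 939/2876 = 32.6% → Flow B
Flow B wins overall and in every traffic group — no reversal.

Yes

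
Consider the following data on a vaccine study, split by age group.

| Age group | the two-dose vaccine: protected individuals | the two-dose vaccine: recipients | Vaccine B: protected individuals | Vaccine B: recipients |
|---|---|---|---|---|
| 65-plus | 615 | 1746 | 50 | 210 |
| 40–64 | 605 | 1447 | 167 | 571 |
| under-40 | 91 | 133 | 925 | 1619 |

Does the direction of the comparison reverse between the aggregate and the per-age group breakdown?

Yes

65-plus: the two-dose vaccine 615/1746 = 35.2%, Vaccine B 50/210 = 23.8% → the two-dose vaccine
40–64: the two-dose vaccine 605/1447 = 41.8%, Vaccine B 167/571 = 29.2% → the two-dose vaccine
Under-40: the two-dose vaccine 91/133 = 68.4%, Vaccine B 925/1619 = 57.1% → the two-dose vaccine
Overall: the two-dose vaccine 1311/3326 = 39.4%, Vaccine B 1142/2400 = 47.6% → Vaccine B
The two-dose vaccine wins each age group but Vaccine B wins overall — the comparison reverses. The two-dose vaccine's recipients skew toward 65-plus, which has a lower base rate.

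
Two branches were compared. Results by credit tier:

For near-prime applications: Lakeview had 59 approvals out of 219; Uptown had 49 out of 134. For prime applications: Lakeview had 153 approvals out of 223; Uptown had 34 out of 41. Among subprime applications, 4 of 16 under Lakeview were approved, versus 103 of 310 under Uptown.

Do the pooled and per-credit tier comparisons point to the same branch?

Near-prime: Lakeview 59/219 = 26.9%, Uptown 49/134 = 36.6% → Uptown
Prime: Lakeview 153/223 = 68.6%, Uptown 34/41 = 82.9% → Uptown
Subprime: Lakeview 4/16 = 25.0%, Uptown 103/310 = 33.2% → Uptown
Overall: Lakeview 216/458 = 47.2%, Uptown 186/485 = 38.4% → Lakeview
Uptown wins each credit group but Lakeview wins overall — the comparison reverses. Uptown's applications skew toward subprime, which has a lower base rate.

No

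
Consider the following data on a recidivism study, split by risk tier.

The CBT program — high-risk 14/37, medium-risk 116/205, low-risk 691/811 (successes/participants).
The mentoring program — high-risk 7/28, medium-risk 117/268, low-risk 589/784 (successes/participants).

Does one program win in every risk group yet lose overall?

High-risk: the CBT program 14/37 = 37.8%, the mentoring program 7/28 = 25.0% → the CBT program
Medium-risk: the CBT program 116/205 = 56.6%, the mentoring program 117/268 = 43.7% → the CBT program
Low-risk: the CBT program 691/811 = 85.2%, the mentoring program 589/784 = 75.1% → the CBT program
Overall: the CBT program 821/1053 = 78.0%, the mentoring program 713/1080 = 66.0% → the CBT program
The CBT program wins overall and in every risk group — no reversal.

No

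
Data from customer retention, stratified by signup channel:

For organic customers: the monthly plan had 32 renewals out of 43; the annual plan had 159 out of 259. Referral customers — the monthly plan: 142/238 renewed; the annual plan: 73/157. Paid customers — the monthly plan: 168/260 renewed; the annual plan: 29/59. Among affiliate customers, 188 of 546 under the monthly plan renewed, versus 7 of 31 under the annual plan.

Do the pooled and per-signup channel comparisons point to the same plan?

No

Organic: the monthly plan 32/43 = 74.4%, the annual plan 159/259 = 61.4% → the monthly plan
Referral: the monthly plan 142/238 = 59.7%, the annual plan 73/157 = 46.5% → the monthly plan
Paid: the monthly plan 168/260 = 64.6%, the annual plan 29/59 = 49.2% → the monthly plan
Affiliate: the monthly plan 188/546 = 34.4%, the annual plan 7/31 = 22.6% → the monthly plan
Overall: the monthly plan 530/1087 = 48.8%, the annual plan 268/506 = 53.0% → the annual plan
The monthly plan wins each signup group but the annual plan wins overall — the comparison reverses. The monthly plan's customers skew toward affiliate, which has a lower base rate.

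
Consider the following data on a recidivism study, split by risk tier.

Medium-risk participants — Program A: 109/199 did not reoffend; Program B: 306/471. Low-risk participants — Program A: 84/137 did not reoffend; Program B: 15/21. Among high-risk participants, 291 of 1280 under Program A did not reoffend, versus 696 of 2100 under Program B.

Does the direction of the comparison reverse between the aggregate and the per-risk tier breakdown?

No

Medium-risk: Program A 109/199 = 54.8%, Program B 306/471 = 65.0% → Program B
Low-risk: Program A 84/137 = 61.3%, Program B 15/21 = 71.4% → Program B
High-risk: Program A 291/1280 = 22.7%, Program B 696/2100 = 33.1% → Program B
Overall: Program A 484/1616 = 30.0%, Program B 1017/2592 = 39.2% → Program B
Program B wins overall and in every risk group — no reversal.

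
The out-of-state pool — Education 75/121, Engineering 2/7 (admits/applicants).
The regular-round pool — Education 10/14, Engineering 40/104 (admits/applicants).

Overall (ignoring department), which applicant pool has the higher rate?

Education: the out-of-state pool 75/121 = 62.0%, the regular-round pool 10/14 = 71.4% → the regular-round pool
Engineering: the out-of-state pool 2/7 = 28.6%, the regular-round pool 40/104 = 38.5% → the regular-round pool
Overall: the out-of-state pool 77/128 = 60.2%, the regular-round pool 50/118 = 42.4% → the out-of-state pool
(The regular-round pool wins every department group but the out-of-state pool wins overall — the regular-round pool's applicants skew toward the low-rate Engineering group.)

the out-of-state pool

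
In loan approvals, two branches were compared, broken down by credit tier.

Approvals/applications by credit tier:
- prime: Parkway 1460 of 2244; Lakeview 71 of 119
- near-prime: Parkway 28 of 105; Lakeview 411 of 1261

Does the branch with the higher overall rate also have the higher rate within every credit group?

Prime: Parkway 1460/2244 = 65.1%, Lakeview 71/119 = 59.7% → Parkway
Near-prime: Parkway 28/105 = 26.7%, Lakeview 411/1261 = 32.6% → Lakeview
Overall: Parkway 1488/2349 = 63.3%, Lakeview 482/1380 = 34.9% → Parkway
Neither sweeps: Parkway wins 1 of 2 groups, Lakeview wins 1. Parkway wins overall but not every group — no Simpson reversal.

No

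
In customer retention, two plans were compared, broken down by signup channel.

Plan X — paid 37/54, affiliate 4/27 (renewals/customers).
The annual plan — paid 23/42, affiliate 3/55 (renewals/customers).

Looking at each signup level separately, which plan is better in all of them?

Plan X

Paid: Plan X 37/54 = 68.5%, the annual plan 23/42 = 54.8% → Plan X
Affiliate: Plan X 4/27 = 14.8%, the annual plan 3/55 = 5.5% → Plan X
Plan X has the higher rate in both groups.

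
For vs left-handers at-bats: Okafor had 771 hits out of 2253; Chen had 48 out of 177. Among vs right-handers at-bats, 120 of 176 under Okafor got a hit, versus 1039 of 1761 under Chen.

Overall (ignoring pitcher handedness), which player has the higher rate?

Chen

Vs left-handers: Okafor 771/2253 = 34.2%, Chen 48/177 = 27.1% → Okafor
Vs right-handers: Okafor 120/176 = 68.2%, Chen 1039/1761 = 59.0% → Okafor
Overall: Okafor 891/2429 = 36.7%, Chen 1087/1938 = 56.1% → Chen
(Okafor wins every pitcher group but Chen wins overall — Okafor's at-bats skew toward the low-rate vs left-handers group.)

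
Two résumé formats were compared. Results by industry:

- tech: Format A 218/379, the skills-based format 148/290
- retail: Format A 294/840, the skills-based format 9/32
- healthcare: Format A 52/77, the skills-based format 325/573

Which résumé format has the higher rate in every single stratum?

Tech: Format A 218/379 = 57.5%, the skills-based format 148/290 = 51.0% → Format A
Retail: Format A 294/840 = 35.0%, the skills-based format 9/32 = 28.1% → Format A
Healthcare: Format A 52/77 = 67.5%, the skills-based format 325/573 = 56.7% → Format A
Format A has the higher rate in all 3 groups.

Format A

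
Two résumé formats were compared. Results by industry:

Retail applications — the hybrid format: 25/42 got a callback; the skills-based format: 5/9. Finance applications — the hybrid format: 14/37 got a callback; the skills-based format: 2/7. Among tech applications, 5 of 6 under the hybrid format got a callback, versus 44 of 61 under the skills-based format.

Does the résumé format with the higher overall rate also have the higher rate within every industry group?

Retail: the hybrid format 25/42 = 59.5%, the skills-based format 5/9 = 55.6% → the hybrid format
Finance: the hybrid format 14/37 = 37.8%, the skills-based format 2/7 = 28.6% → the hybrid format
Tech: the hybrid format 5/6 = 83.3%, the skills-based format 44/61 = 72.1% → the hybrid format
Overall: the hybrid format 44/85 = 51.8%, the skills-based format 51/77 = 66.2% → the skills-based format
The hybrid format wins each industry group but the skills-based format wins overall — the comparison reverses. The hybrid format's applications skew toward finance, which has a lower base rate.

No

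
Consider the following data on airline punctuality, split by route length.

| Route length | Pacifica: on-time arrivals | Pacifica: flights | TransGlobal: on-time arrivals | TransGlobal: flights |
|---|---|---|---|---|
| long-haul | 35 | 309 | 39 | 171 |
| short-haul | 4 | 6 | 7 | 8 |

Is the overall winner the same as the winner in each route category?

Yes

Long-haul: Pacifica 35/309 = 11.3%, TransGlobal 39/171 = 22.8% → TransGlobal
Short-haul: Pacifica 4/6 = 66.7%, TransGlobal 7/8 = 87.5% → TransGlobal
Overall: Pacifica 39/315 = 12.4%, TransGlobal 46/179 = 25.7% → TransGlobal
TransGlobal wins overall and in every route group — no reversal.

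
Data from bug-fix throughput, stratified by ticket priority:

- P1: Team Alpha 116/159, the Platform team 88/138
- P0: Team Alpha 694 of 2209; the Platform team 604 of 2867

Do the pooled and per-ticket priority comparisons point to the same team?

Yes

P1: Team Alpha 116/159 = 73.0%, the Platform team 88/138 = 63.8% → Team Alpha
P0: Team Alpha 694/2209 = 31.4%, the Platform team 604/2867 = 21.1% → Team Alpha
Overall: Team Alpha 810/2368 = 34.2%, the Platform team 692/3005 = 23.0% → Team Alpha
Team Alpha wins overall and in every ticket group — no reversal.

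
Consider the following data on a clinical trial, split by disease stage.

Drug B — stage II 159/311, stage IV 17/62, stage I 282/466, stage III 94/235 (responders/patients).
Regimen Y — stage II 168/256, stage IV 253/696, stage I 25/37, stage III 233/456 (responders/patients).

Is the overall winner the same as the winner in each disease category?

Stage II: Drug B 159/311 = 51.1%, Regimen Y 168/256 = 65.6% → Regimen Y
Stage IV: Drug B 17/62 = 27.4%, Regimen Y 253/696 = 36.4% → Regimen Y
Stage I: Drug B 282/466 = 60.5%, Regimen Y 25/37 = 67.6% → Regimen Y
Stage III: Drug B 94/235 = 40.0%, Regimen Y 233/456 = 51.1% → Regimen Y
Overall: Drug B 552/1074 = 51.4%, Regimen Y 679/1445 = 47.0% → Drug B
Regimen Y wins each disease group but Drug B wins overall — the comparison reverses. Regimen Y's patients skew toward stage IV, which has a lower base rate.

No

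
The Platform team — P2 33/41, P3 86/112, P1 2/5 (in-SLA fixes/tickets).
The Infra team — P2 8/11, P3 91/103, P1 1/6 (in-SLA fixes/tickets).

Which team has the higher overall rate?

the Infra team

P2: the Platform team 33/41 = 80.5%, the Infra team 8/11 = 72.7% → the Platform team
P3: the Platform team 86/112 = 76.8%, the Infra team 91/103 = 88.3% → the Infra team
P1: the Platform team 2/5 = 40.0%, the Infra team 1/6 = 16.7% → the Platform team
Overall: the Platform team 121/158 = 76.6%, the Infra team 100/120 = 83.3% → the Infra team
(Neither sweeps every ticket group, but the Infra team has the higher pooled rate.)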